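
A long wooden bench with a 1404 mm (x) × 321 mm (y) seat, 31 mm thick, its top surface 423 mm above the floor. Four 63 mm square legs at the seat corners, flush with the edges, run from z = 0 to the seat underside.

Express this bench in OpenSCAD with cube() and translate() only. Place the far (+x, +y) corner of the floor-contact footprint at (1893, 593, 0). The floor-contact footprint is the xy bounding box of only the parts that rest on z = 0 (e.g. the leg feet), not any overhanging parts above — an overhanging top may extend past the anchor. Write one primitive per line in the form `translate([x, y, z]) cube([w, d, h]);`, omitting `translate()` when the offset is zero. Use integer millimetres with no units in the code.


translate([489, 272, 392]) cube([1404, 321, 31]);
translate([489, 272, 0]) cube([63, 63, 392]);
translate([489, 530, 0]) cube([63, 63, 392]);
translate([1830, 272, 0]) cube([63, 63, 392]);
translate([1830, 530, 0]) cube([63, 63, 392]);


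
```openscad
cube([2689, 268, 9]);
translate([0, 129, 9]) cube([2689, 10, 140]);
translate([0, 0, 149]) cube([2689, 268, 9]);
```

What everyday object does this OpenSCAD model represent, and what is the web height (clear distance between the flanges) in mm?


An I-beam. The web height is 140 mm.

Two wide flanges with a thin centred web — an I-beam. Overall 158 mm minus two 9 mm flanges gives a web of 158 − 2·9 = 140 mm.


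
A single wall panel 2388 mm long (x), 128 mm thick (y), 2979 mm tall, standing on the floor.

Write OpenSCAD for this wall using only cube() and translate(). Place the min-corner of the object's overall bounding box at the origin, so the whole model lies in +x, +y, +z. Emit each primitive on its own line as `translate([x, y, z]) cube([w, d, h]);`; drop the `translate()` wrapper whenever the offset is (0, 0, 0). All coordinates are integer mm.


cube([2388, 128, 2979]);


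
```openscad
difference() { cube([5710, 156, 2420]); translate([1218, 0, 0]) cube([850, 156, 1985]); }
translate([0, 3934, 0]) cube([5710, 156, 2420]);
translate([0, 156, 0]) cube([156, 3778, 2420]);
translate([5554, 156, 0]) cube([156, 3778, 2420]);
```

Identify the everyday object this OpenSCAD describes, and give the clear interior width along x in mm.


A single room. The interior width is 5398 mm.

Four walls enclosing a rectangle with a door in the front wall — a room. Outside width 5710 minus two 156 mm walls gives 5398 mm.


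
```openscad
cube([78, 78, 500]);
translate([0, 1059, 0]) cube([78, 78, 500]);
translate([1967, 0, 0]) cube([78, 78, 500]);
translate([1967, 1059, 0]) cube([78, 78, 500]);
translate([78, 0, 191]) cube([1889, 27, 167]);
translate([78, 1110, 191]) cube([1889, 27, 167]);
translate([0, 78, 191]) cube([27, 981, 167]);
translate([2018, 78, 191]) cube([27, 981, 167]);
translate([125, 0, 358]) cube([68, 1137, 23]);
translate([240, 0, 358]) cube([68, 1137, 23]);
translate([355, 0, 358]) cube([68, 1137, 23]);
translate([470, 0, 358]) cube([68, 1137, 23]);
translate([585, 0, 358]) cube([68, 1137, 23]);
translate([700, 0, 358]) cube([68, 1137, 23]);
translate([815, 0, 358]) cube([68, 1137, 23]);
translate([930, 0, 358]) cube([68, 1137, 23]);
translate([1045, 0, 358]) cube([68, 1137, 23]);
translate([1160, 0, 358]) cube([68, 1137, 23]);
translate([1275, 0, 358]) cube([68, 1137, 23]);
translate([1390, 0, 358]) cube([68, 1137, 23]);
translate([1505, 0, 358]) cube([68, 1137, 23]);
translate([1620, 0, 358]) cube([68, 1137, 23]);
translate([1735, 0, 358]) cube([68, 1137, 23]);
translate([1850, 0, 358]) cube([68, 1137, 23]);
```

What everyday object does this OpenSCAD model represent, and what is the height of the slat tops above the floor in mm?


A bed frame. The slat-top height is 381 mm.

Four posts, four rails, and a row of slats — a bed frame. Slats sit on the rails at z = 191 + 167 = 358; with slat thickness 23, the top is 381 mm.


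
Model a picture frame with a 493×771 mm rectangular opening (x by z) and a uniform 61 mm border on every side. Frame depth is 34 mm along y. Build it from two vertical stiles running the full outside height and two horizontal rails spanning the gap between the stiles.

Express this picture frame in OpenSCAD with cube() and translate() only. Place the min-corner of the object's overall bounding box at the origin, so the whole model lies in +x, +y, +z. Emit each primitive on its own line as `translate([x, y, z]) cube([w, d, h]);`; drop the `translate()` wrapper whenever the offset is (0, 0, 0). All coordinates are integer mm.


cube([61, 34, 893]);
translate([554, 0, 0]) cube([61, 34, 893]);
translate([61, 0, 0]) cube([493, 34, 61]);
translate([61, 0, 832]) cube([493, 34, 61]);


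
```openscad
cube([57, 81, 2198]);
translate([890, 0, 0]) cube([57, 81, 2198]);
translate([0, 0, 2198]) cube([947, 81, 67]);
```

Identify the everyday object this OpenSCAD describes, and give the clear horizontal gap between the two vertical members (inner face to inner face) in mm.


A door frame. The clear opening width is 833 mm.

Two 2198 mm tall posts with a header on top — a door frame. The left jamb is 57 mm wide at x = 0; the right jamb starts at x = 890. The clear opening is 890 − 57 = 833 mm.


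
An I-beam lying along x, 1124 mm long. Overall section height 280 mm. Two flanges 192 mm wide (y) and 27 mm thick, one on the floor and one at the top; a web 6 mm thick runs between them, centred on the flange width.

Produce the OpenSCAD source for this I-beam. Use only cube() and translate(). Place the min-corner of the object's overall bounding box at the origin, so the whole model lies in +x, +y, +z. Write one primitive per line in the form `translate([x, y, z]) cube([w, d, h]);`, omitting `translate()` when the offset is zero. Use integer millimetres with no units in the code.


cube([1124, 192, 27]);
translate([0, 93, 27]) cube([1124, 6, 226]);
translate([0, 0, 253]) cube([1124, 192, 27]);


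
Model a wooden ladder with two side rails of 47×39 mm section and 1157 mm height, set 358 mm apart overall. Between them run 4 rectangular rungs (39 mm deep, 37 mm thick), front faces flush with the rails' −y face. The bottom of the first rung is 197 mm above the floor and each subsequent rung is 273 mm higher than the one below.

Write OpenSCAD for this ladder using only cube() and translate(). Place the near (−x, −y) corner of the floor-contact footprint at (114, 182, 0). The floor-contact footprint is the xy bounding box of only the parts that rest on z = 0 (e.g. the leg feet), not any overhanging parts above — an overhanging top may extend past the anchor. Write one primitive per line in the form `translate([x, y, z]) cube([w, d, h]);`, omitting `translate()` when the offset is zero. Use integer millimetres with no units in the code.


// rung span = 358 - 2*47 = 264
// rung[k] z = 197 + k*273
translate([114, 182, 0]) cube([47, 39, 1157]);
translate([425, 182, 0]) cube([47, 39, 1157]);
translate([161, 182, 197]) cube([264, 39, 37]);
translate([161, 182, 470]) cube([264, 39, 37]);
translate([161, 182, 743]) cube([264, 39, 37]);
translate([161, 182, 1016]) cube([264, 39, 37]);


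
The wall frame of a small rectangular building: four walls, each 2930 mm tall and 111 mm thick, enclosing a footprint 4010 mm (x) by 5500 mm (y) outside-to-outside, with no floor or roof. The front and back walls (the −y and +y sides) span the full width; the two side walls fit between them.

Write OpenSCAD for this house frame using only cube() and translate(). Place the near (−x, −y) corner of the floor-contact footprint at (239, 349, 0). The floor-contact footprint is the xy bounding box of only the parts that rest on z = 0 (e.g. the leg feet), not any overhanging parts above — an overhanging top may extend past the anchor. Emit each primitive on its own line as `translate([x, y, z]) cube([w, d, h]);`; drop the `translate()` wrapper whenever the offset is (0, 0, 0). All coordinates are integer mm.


translate([239, 349, 0]) cube([4010, 111, 2930]);
translate([239, 5738, 0]) cube([4010, 111, 2930]);
translate([239, 460, 0]) cube([111, 5278, 2930]);
translate([4138, 460, 0]) cube([111, 5278, 2930]);


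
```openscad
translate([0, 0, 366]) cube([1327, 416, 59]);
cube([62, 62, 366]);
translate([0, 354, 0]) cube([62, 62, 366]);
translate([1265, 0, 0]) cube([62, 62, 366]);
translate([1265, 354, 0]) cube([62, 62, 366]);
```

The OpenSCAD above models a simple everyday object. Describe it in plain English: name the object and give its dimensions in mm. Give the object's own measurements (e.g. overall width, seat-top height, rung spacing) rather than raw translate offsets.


A bench: a 1327×416 mm seat slab, 59 mm thick, top at z = 425 mm, on four 62×62 mm square legs flush with the seat corners and standing on z = 0.


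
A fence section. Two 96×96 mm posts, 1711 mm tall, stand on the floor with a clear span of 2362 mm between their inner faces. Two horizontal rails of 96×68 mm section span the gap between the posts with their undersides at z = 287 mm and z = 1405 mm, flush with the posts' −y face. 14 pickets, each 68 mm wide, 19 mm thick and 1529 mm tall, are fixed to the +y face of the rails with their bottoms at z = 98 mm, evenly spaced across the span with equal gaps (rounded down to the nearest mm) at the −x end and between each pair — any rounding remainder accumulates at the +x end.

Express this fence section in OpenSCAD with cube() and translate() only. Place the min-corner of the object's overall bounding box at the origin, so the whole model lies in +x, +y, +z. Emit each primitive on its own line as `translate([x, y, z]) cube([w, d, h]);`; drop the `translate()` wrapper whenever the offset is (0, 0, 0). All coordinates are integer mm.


cube([96, 96, 1711]);
translate([2458, 0, 0]) cube([96, 96, 1711]);
translate([96, 0, 287]) cube([2362, 96, 68]);
translate([96, 0, 1405]) cube([2362, 96, 68]);
translate([190, 96, 98]) cube([68, 19, 1529]);
translate([352, 96, 98]) cube([68, 19, 1529]);
translate([514, 96, 98]) cube([68, 19, 1529]);
translate([676, 96, 98]) cube([68, 19, 1529]);
translate([838, 96, 98]) cube([68, 19, 1529]);
translate([1000, 96, 98]) cube([68, 19, 1529]);
translate([1162, 96, 98]) cube([68, 19, 1529]);
translate([1324, 96, 98]) cube([68, 19, 1529]);
translate([1486, 96, 98]) cube([68, 19, 1529]);
translate([1648, 96, 98]) cube([68, 19, 1529]);
translate([1810, 96, 98]) cube([68, 19, 1529]);
translate([1972, 96, 98]) cube([68, 19, 1529]);
translate([2134, 96, 98]) cube([68, 19, 1529]);
translate([2296, 96, 98]) cube([68, 19, 1529]);


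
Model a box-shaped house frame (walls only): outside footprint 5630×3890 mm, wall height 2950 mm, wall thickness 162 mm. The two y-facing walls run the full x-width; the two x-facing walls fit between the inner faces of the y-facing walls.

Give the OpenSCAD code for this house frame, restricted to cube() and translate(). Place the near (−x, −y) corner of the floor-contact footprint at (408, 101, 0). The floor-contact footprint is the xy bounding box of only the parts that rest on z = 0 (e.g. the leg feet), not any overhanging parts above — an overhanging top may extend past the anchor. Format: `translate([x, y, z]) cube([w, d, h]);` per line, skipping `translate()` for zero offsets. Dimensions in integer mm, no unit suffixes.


translate([408, 101, 0]) cube([5630, 162, 2950]);
translate([408, 3829, 0]) cube([5630, 162, 2950]);
translate([408, 263, 0]) cube([162, 3566, 2950]);
translate([5876, 263, 0]) cube([162, 3566, 2950]);


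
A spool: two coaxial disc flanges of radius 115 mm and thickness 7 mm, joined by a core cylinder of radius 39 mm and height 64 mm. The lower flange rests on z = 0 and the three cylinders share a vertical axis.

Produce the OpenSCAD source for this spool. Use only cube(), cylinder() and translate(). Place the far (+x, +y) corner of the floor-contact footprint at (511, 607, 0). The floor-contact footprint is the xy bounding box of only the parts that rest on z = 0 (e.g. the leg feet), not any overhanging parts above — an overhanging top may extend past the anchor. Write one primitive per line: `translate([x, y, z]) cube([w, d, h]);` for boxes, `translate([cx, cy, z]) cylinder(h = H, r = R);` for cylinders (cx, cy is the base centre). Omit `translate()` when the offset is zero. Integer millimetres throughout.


translate([396, 492, 0]) cylinder(h = 7, r = 115);
translate([396, 492, 7]) cylinder(h = 64, r = 39);
translate([396, 492, 71]) cylinder(h = 7, r = 115);


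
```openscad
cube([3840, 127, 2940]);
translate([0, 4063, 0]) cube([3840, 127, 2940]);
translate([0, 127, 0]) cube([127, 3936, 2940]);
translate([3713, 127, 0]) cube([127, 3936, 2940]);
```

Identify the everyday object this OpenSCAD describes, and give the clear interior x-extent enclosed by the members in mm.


A house (or room) frame. The interior width is 3586 mm.

Four 2940 mm walls enclosing a rectangle with no floor or roof — a room or house frame. Outside width is 3840 mm and wall thickness is 127 mm, so the interior width is 3840 − 2 × 127 = 3586 mm.


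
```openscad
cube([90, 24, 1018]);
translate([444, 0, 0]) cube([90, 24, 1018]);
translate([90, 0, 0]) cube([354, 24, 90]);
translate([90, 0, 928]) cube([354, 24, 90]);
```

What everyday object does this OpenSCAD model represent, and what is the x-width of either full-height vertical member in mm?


A picture frame. The border width is 90 mm.

Four thin pieces enclosing a rectangular opening — a picture frame. The two full-height stiles are 1018 mm tall; the top rail sits at z = 928 and is 90 mm tall, so the border above the opening is 1018 − 928 = 90 mm, matching the stile x-width.


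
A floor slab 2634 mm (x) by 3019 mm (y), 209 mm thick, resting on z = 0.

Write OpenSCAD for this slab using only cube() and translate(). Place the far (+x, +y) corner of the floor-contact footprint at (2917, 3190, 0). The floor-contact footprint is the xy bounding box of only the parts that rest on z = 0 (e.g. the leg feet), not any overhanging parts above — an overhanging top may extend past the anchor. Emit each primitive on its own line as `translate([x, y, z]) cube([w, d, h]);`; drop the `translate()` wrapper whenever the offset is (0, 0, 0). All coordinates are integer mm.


translate([283, 171, 0]) cube([2634, 3019, 209]);


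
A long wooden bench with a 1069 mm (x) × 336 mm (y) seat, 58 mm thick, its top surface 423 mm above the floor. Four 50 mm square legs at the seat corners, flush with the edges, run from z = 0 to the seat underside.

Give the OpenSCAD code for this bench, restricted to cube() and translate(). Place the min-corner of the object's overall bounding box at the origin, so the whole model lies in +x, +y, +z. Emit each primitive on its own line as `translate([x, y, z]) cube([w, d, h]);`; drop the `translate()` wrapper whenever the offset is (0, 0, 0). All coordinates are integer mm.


// leg_h = 423 − 58 = 365
translate([0, 0, 365]) cube([1069, 336, 58]);
cube([50, 50, 365]);
translate([0, 286, 0]) cube([50, 50, 365]);
translate([1019, 0, 0]) cube([50, 50, 365]);
translate([1019, 286, 0]) cube([50, 50, 365]);


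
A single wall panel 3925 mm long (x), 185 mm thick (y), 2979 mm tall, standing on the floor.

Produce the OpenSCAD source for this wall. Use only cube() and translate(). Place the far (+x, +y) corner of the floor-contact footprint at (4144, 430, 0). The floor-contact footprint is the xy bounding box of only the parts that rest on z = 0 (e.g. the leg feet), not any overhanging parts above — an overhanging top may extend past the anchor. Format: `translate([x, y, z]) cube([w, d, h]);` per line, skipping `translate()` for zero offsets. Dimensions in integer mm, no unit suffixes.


translate([219, 245, 0]) cube([3925, 185, 2979]);


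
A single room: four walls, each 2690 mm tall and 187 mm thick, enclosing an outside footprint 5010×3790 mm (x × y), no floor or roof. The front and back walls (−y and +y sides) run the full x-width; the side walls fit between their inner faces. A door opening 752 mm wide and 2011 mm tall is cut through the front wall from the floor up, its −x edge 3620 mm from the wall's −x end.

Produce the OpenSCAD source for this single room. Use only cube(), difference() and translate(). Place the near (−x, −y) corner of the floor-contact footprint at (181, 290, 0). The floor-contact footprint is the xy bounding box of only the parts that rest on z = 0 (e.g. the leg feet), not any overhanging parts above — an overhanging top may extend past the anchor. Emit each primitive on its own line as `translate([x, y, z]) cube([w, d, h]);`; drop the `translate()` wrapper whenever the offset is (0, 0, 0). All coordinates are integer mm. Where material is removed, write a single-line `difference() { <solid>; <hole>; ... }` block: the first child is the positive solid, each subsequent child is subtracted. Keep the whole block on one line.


difference() { translate([181, 290, 0]) cube([5010, 187, 2690]); translate([3801, 290, 0]) cube([752, 187, 2011]); }
translate([181, 3893, 0]) cube([5010, 187, 2690]);
translate([181, 477, 0]) cube([187, 3416, 2690]);
translate([5004, 477, 0]) cube([187, 3416, 2690]);


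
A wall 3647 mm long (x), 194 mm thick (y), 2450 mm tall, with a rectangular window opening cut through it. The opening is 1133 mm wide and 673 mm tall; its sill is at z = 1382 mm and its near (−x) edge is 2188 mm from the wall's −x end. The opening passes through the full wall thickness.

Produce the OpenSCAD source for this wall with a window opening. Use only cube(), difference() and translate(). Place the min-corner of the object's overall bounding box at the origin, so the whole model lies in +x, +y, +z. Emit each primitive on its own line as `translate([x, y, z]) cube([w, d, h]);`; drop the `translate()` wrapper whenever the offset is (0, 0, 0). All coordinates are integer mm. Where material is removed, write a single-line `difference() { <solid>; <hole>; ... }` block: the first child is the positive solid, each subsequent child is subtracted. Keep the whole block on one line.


difference() { cube([3647, 194, 2450]); translate([2188, 0, 1382]) cube([1133, 194, 673]); }


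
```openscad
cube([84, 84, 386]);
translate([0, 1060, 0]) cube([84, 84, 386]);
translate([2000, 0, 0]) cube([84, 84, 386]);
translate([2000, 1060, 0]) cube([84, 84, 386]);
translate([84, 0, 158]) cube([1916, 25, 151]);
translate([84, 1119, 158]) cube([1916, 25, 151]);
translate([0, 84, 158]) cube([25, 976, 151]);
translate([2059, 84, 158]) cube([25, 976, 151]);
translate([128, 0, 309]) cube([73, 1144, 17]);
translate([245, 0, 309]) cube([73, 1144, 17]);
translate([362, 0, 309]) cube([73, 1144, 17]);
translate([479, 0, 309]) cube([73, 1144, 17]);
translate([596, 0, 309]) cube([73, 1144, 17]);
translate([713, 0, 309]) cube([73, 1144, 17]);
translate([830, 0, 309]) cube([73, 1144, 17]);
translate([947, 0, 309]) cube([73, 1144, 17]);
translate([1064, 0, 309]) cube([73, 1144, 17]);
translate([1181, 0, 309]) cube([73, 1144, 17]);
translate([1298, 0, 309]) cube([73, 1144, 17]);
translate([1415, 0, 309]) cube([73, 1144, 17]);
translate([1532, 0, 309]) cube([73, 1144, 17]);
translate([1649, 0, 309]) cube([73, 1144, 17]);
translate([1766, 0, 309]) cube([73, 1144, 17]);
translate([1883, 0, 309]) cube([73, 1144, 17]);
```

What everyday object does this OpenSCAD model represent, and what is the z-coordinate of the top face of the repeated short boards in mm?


A bed frame. The slat-top height is 326 mm.

Four posts, four rails, and a row of slats — a bed frame. Slats sit on the rails at z = 158 + 151 = 309; with slat thickness 17, the top is 326 mm.


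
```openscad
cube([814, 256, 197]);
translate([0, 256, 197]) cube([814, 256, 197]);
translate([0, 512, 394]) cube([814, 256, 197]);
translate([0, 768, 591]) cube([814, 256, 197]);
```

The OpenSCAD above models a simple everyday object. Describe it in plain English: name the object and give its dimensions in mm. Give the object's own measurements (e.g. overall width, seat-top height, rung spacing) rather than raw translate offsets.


A straight staircase of 4 solid steps. Each step is 814 mm wide (x), 256 mm deep (y, the going) and 197 mm tall (the rise). The first step rests on the floor; each subsequent step sits one going further in +y and one rise higher in +z, directly behind and above the previous step with no overlap.


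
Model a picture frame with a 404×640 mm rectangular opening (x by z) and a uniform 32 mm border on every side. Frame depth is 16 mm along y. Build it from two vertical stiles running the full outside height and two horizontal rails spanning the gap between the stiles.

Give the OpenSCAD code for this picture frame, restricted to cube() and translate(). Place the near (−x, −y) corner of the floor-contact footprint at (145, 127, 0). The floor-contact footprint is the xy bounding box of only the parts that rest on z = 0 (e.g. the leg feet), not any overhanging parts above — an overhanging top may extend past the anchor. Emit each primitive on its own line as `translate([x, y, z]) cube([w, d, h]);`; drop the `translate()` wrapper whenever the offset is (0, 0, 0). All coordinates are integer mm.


translate([145, 127, 0]) cube([32, 16, 704]);
translate([581, 127, 0]) cube([32, 16, 704]);
translate([177, 127, 0]) cube([404, 16, 32]);
translate([177, 127, 672]) cube([404, 16, 32]);


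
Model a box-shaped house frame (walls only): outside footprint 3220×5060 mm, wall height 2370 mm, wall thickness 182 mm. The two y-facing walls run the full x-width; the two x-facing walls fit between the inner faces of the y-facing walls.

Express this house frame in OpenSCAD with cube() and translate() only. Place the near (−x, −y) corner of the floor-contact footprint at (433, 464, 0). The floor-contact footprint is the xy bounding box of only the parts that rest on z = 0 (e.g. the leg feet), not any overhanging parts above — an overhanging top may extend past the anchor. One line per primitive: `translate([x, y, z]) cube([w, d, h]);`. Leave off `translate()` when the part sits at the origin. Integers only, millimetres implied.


translate([433, 464, 0]) cube([3220, 182, 2370]);
translate([433, 5342, 0]) cube([3220, 182, 2370]);
translate([433, 646, 0]) cube([182, 4696, 2370]);
translate([3471, 646, 0]) cube([182, 4696, 2370]);


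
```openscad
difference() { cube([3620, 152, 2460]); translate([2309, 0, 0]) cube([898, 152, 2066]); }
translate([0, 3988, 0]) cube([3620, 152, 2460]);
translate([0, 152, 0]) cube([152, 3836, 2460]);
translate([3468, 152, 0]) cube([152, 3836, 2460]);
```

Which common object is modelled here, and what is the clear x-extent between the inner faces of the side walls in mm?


A single room. The interior width is 3316 mm.

Four walls enclosing a rectangle with a door in the front wall — a room. Outside width 3620 minus two 152 mm walls gives 3316 mm.


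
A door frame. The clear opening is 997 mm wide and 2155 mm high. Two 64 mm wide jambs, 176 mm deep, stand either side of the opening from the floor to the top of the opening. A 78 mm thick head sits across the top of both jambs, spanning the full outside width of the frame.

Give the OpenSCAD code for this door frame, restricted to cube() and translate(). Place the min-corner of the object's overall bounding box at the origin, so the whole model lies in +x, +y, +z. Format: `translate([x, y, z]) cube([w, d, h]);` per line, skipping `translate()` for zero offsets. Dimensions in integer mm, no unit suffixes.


cube([64, 176, 2155]);
translate([1061, 0, 0]) cube([64, 176, 2155]);
translate([0, 0, 2155]) cube([1125, 176, 78]);


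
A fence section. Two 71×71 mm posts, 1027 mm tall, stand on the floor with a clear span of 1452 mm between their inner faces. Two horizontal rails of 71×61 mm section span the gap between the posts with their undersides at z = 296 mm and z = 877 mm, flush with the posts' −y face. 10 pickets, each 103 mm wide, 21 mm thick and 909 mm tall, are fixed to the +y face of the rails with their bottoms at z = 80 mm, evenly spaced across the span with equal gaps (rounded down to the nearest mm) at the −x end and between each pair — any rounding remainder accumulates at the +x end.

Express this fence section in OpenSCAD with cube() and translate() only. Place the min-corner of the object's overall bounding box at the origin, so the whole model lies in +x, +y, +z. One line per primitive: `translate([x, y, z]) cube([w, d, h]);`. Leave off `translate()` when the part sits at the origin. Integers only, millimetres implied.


cube([71, 71, 1027]);
translate([1523, 0, 0]) cube([71, 71, 1027]);
translate([71, 0, 296]) cube([1452, 71, 61]);
translate([71, 0, 877]) cube([1452, 71, 61]);
translate([109, 71, 80]) cube([103, 21, 909]);
translate([250, 71, 80]) cube([103, 21, 909]);
translate([391, 71, 80]) cube([103, 21, 909]);
translate([532, 71, 80]) cube([103, 21, 909]);
translate([673, 71, 80]) cube([103, 21, 909]);
translate([814, 71, 80]) cube([103, 21, 909]);
translate([955, 71, 80]) cube([103, 21, 909]);
translate([1096, 71, 80]) cube([103, 21, 909]);
translate([1237, 71, 80]) cube([103, 21, 909]);
translate([1378, 71, 80]) cube([103, 21, 909]);


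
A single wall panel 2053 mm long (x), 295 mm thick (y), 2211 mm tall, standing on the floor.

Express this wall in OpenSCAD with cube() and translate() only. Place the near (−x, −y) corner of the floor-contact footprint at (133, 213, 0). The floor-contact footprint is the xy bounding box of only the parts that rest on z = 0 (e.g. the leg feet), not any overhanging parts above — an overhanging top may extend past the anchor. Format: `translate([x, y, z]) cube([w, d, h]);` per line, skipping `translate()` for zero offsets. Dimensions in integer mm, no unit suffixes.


translate([133, 213, 0]) cube([2053, 295, 2211]);


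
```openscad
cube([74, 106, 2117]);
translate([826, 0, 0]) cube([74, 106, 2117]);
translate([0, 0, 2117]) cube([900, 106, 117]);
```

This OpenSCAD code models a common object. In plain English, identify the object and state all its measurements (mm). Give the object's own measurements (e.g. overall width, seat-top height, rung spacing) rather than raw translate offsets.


A door frame. The clear opening is 752 mm wide and 2117 mm high. Two 74 mm wide jambs, 106 mm deep, stand either side of the opening from the floor to the top of the opening. A 117 mm thick head sits across the top of both jambs, spanning the full outside width of the frame.


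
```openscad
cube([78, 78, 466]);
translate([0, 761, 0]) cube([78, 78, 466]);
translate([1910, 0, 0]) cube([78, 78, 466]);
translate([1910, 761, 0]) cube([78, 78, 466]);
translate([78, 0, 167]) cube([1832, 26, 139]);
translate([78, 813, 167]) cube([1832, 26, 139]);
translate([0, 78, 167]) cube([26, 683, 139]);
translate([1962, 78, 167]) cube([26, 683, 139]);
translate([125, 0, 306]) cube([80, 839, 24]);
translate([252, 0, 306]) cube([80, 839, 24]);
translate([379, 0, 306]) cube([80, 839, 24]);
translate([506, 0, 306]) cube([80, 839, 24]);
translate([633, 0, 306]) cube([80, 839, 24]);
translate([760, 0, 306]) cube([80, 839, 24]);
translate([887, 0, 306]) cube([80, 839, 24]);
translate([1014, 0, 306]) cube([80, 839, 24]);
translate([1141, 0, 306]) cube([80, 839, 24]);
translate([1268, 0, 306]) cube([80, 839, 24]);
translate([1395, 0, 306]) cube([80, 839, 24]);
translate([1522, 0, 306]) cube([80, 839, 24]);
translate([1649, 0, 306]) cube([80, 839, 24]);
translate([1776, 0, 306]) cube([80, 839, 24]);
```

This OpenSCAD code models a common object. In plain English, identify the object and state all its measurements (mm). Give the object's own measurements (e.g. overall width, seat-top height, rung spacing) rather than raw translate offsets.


A bed frame 1988 mm long (x) by 839 mm wide (y). Four 78×78 mm corner posts, 466 mm tall, at the corners of the footprint. Four rails of 26 mm thickness and 139 mm height run between adjacent posts with their undersides at z = 167 mm, their outer faces flush with the outside of the frame (the two x-running rails run between the posts' inner faces; the two y-running rails run between the posts' inner faces). 14 slats, each 80 mm wide (x) and 24 mm thick, lie across the top of the two x-running rails, running the full 839 mm width of the frame in y; along x they sit between the end posts with a 47 mm gap after the −x posts and between neighbouring slats, leaving 54 mm before the +x posts.


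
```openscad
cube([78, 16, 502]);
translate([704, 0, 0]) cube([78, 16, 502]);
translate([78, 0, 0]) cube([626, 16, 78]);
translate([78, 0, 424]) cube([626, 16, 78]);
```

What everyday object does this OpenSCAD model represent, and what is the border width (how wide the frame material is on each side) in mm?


A picture frame. The border width is 78 mm.

Four thin pieces enclosing a rectangular opening — a picture frame. The two full-height stiles are 502 mm tall; the top rail sits at z = 424 and is 78 mm tall, so the border above the opening is 502 − 424 = 78 mm, matching the stile x-width.


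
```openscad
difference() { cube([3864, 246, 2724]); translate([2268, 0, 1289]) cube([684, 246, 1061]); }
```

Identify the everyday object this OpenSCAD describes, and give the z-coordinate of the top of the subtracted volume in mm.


A wall with a window opening. The window head height is 2350 mm.

A wall with a rectangular opening subtracted — a window. Sill at z = 1289, opening 1061 mm tall, so the head is at 1289 + 1061 = 2350 mm.


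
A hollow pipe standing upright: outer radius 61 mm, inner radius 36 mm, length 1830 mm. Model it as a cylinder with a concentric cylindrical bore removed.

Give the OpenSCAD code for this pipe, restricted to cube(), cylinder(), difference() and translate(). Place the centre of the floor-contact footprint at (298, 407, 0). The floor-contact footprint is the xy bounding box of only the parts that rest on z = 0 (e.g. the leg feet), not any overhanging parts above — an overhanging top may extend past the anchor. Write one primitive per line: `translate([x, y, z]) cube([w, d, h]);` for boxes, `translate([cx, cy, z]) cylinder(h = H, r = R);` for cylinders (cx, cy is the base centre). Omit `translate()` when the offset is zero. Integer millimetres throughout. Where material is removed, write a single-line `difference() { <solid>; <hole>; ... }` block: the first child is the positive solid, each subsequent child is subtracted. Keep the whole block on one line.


difference() { translate([298, 407, 0]) cylinder(h = 1830, r = 61); translate([298, 407, 0]) cylinder(h = 1830, r = 36); }


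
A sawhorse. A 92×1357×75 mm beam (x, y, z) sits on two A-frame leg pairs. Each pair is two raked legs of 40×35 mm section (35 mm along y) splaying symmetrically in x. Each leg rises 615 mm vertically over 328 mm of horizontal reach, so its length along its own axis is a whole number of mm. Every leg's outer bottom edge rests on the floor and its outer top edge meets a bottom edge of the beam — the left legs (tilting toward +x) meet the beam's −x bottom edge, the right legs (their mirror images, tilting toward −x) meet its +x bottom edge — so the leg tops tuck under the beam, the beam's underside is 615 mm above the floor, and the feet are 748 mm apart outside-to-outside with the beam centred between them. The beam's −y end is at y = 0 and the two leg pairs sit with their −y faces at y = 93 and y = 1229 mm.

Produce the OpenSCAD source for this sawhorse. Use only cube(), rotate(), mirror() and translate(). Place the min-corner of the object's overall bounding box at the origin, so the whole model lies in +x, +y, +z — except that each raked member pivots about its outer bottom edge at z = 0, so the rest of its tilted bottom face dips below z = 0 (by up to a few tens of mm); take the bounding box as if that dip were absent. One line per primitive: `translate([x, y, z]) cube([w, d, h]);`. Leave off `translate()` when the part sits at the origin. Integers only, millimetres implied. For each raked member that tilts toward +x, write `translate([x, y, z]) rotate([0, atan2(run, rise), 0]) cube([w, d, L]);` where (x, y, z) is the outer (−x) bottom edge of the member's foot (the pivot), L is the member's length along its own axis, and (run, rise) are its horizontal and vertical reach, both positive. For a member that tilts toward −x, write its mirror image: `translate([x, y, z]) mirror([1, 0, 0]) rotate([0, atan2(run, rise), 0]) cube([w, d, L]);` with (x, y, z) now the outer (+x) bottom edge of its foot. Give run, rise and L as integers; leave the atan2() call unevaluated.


translate([328, 0, 615]) cube([92, 1357, 75]);
translate([0, 93, 0]) rotate([0, atan2(328, 615), 0]) cube([40, 35, 697]);
translate([748, 93, 0]) mirror([1, 0, 0]) rotate([0, atan2(328, 615), 0]) cube([40, 35, 697]);
translate([0, 1229, 0]) rotate([0, atan2(328, 615), 0]) cube([40, 35, 697]);
translate([748, 1229, 0]) mirror([1, 0, 0]) rotate([0, atan2(328, 615), 0]) cube([40, 35, 697]);


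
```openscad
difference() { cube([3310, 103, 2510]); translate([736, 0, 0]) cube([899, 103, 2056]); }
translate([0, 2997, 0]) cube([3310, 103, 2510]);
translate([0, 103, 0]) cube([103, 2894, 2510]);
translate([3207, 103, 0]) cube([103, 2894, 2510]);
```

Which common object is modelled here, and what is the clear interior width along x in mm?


A single room. The interior width is 3104 mm.

Four walls enclosing a rectangle with a door in the front wall — a room. Outside width 3310 minus two 103 mm walls gives 3104 mm.


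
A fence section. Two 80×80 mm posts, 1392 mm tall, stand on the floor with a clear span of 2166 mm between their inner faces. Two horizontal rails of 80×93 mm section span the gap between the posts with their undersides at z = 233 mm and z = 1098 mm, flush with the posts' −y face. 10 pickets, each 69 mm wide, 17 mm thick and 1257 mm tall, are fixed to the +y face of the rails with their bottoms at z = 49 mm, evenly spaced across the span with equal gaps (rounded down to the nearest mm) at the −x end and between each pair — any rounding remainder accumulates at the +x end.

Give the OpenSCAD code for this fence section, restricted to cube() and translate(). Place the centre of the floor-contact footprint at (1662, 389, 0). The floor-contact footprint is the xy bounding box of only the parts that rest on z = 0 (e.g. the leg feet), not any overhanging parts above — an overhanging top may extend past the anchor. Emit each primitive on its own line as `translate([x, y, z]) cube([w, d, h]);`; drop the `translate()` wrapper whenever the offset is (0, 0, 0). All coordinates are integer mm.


translate([499, 349, 0]) cube([80, 80, 1392]);
translate([2745, 349, 0]) cube([80, 80, 1392]);
translate([579, 349, 233]) cube([2166, 80, 93]);
translate([579, 349, 1098]) cube([2166, 80, 93]);
translate([713, 429, 49]) cube([69, 17, 1257]);
translate([916, 429, 49]) cube([69, 17, 1257]);
translate([1119, 429, 49]) cube([69, 17, 1257]);
translate([1322, 429, 49]) cube([69, 17, 1257]);
translate([1525, 429, 49]) cube([69, 17, 1257]);
translate([1728, 429, 49]) cube([69, 17, 1257]);
translate([1931, 429, 49]) cube([69, 17, 1257]);
translate([2134, 429, 49]) cube([69, 17, 1257]);
translate([2337, 429, 49]) cube([69, 17, 1257]);
translate([2540, 429, 49]) cube([69, 17, 1257]);


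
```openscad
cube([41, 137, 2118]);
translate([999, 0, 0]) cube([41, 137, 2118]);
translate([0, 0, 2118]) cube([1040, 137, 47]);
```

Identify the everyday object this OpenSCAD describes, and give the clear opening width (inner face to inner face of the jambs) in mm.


A door frame. The clear opening width is 958 mm.

Two 2118 mm tall posts with a header on top — a door frame. The left jamb is 41 mm wide at x = 0; the right jamb starts at x = 999. The clear opening is 999 − 41 = 958 mm.


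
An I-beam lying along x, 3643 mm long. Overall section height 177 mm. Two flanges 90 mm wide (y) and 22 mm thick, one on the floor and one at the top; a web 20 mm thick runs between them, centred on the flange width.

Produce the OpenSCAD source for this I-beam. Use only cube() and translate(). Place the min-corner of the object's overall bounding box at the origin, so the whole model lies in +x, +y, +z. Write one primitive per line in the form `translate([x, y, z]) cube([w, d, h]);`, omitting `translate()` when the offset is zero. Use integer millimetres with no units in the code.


cube([3643, 90, 22]);
translate([0, 35, 22]) cube([3643, 20, 133]);
translate([0, 0, 155]) cube([3643, 90, 22]);


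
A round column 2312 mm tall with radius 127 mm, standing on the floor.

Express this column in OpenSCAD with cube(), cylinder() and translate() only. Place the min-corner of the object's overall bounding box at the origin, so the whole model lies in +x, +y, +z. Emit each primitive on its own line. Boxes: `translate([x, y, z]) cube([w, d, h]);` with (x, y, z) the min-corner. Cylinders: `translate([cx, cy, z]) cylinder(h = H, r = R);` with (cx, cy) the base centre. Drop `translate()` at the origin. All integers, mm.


translate([127, 127, 0]) cylinder(h = 2312, r = 127);


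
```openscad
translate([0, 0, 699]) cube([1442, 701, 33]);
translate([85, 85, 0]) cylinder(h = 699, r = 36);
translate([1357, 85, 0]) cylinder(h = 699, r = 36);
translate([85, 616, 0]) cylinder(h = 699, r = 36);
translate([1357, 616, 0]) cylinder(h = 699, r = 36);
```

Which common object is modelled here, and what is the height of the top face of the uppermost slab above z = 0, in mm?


A table. The table height is 732 mm.

A 1442×701×33 slab sits at z = 699 on four Ø72 mm round legs — a table. The top surface is at 699 + 33 = 732 mm.


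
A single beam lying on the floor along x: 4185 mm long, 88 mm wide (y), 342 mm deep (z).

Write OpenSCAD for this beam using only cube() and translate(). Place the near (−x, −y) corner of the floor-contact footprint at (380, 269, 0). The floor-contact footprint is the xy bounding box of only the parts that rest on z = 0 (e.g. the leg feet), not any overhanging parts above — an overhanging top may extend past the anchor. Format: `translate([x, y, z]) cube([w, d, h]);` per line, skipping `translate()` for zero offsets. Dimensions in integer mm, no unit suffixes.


translate([380, 269, 0]) cube([4185, 88, 342]);


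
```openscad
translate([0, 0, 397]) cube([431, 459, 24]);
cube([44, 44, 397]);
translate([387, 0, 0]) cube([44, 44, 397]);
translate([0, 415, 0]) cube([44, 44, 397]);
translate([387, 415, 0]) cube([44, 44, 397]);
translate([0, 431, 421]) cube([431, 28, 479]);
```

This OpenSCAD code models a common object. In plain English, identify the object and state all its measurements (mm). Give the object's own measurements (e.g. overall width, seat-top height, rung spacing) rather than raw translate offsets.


A chair. The seat is a 431×459×24 mm slab with its top at z = 421 mm, on four 44×44 mm corner legs (flush with the seat edges, standing on z = 0). A flat backrest 28 mm thick, 479 mm tall, spans the full seat width and rises from the seat top along its +y edge, rear face flush with the rear of the seat.


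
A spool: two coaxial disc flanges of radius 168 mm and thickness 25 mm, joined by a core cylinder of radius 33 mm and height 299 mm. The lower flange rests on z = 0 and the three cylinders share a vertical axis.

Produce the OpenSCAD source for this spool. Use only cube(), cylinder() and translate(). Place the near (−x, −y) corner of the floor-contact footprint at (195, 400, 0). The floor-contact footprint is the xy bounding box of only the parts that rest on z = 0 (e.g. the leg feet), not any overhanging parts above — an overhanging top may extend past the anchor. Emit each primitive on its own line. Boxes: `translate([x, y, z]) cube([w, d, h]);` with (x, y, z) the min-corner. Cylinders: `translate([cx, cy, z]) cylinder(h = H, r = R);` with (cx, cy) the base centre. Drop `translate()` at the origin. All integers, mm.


translate([363, 568, 0]) cylinder(h = 25, r = 168);
translate([363, 568, 25]) cylinder(h = 299, r = 33);
translate([363, 568, 324]) cylinder(h = 25, r = 168);


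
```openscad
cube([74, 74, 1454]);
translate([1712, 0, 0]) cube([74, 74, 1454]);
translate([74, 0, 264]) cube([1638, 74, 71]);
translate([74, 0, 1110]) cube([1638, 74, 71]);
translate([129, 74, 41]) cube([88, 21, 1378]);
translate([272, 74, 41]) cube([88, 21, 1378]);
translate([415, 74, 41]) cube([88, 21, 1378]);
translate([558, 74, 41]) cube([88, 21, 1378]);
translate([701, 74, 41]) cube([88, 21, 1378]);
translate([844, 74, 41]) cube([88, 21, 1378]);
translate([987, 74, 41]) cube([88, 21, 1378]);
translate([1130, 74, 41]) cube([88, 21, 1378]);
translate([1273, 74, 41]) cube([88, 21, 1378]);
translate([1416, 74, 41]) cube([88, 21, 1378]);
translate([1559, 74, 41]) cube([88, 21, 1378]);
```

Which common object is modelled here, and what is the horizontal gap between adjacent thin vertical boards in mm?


A fence section. The picket gap is 55 mm.

Two posts, two rails, 11 pickets — a fence section. Span 1638 mm holds 11 pickets of 88 mm with 12 equal gaps: ⌊(1638 − 11·88) / 12⌋ = 55 mm.
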